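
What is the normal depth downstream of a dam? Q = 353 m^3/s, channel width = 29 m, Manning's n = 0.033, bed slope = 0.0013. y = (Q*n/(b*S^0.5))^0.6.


y = (353 * 0.033 / (29 * 0.0013^0.5))^0.6 = 4.2477 m


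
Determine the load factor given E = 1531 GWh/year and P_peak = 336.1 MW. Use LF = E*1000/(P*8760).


LF = 1531 * 1000 / (336.1 * 8760) = 0.5200


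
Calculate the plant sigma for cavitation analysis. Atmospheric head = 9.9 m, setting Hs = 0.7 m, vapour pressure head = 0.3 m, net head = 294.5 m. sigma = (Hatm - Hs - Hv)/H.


sigma = (9.9 - 0.7 - 0.3) / 294.5 = 0.0302


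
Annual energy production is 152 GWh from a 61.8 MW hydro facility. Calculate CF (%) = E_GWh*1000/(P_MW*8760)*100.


CF = 152 * 1000 / (61.8 * 8760) * 100 = 28.0770 %


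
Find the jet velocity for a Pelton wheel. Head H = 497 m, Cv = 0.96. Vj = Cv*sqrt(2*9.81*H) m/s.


Vj = 0.96 * sqrt(2*9.81*497) = 94.7979 m/s


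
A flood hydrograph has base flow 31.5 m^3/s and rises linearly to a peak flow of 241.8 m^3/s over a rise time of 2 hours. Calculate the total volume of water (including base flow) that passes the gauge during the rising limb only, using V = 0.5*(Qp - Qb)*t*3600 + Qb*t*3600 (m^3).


V = 0.5*(241.8 - 31.5)*2*3600 + 31.5*2*3600 = 983880.0000 m^3


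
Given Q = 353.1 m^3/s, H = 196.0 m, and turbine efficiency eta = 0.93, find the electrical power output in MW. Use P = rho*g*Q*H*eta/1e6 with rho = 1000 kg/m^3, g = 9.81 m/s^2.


P = 1000 * 9.81 * 353.1 * 196.0 * 0.93 / 1e6 = 631.4017 MW


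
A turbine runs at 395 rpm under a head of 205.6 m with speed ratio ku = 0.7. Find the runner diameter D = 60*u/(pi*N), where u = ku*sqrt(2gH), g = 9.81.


u = 0.7 * sqrt(2*9.81*205.6) = 44.4589 m/s
D = 60 * 44.4589 / (pi * 395) = 2.1496 m


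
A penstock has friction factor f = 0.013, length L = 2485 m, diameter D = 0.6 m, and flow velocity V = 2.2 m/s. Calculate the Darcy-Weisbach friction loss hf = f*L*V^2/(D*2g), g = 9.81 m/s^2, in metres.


hf = 0.013 * 2485 * 2.2^2 / (0.6 * 2 * 9.81) = 13.2820 m


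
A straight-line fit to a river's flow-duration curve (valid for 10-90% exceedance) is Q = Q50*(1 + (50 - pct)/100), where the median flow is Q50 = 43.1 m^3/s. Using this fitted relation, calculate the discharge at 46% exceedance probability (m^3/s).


Q = 43.1 * (1 + (50 - 46)/100) = 44.8240 m^3/s


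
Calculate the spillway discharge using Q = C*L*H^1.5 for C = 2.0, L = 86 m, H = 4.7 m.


Q = 2.0 * 86 * 4.7^1.5 = 1752.5694 m^3/s


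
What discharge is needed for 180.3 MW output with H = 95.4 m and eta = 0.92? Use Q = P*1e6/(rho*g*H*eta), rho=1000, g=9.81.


Q = 180.3 * 1e6 / (1000 * 9.81 * 95.4 * 0.92) = 209.4067 m^3/s


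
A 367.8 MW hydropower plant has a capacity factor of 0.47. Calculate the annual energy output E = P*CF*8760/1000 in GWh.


E = 367.8 * 0.47 * 8760 / 1000 = 1514.3062 GWh


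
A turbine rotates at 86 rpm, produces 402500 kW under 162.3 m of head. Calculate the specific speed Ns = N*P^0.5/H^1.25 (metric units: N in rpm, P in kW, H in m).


Ns = 86 * 402500^0.5 / 162.3^1.25 = 94.1853


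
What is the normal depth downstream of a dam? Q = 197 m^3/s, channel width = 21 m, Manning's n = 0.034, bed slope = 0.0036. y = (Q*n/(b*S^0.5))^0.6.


y = (197 * 0.034 / (21 * 0.0036^0.5))^0.6 = 2.7249 m


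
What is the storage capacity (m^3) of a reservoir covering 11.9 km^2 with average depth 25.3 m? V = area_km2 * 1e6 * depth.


V = 11.9 * 1e6 * 25.3 = 3.0107e+08 m^3


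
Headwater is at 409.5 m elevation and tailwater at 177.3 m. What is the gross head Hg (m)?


Hg = 409.5 - 177.3 = 232.2000 m


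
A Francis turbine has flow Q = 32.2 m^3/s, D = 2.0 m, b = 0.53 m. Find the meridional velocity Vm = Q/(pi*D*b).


Vm = 32.2 / (pi * 2.0 * 0.53) = 9.6694 m/s


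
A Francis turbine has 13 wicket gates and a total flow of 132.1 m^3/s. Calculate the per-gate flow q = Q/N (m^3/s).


q = 132.1 / 13 = 10.1615 m^3/s


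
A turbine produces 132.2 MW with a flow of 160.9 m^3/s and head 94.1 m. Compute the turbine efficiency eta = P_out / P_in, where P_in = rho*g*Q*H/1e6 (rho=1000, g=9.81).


P_in = 1000 * 9.81 * 160.9 * 94.1 / 1e6 = 148.5302 MW
eta = 132.2 / 148.5302 = 0.8901


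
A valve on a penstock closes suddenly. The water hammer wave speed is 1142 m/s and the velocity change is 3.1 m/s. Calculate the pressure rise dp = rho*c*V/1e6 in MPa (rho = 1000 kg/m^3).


dp = 1000 * 1142 * 3.1 / 1e6 = 3.5402 MPa


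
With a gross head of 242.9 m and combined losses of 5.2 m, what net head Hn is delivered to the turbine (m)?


Hn = 242.9 - 5.2 = 237.7000 m


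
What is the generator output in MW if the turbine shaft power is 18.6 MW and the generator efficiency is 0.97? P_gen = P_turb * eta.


P_gen = 18.6 * 0.97 = 18.0420 MW


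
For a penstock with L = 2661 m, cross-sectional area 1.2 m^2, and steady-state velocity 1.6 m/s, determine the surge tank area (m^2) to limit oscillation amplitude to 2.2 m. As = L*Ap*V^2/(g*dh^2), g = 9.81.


As = 2661 * 1.2 * 1.6^2 / (9.81 * 2.2^2) = 172.1677 m^2


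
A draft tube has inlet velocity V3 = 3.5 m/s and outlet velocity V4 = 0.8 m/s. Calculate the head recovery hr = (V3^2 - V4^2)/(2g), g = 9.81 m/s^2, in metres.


hr = (3.5^2 - 0.8^2) / (2*9.81) = 0.5917 m


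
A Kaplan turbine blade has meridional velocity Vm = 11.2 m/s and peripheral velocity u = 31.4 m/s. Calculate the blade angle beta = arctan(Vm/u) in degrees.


beta = arctan(11.2 / 31.4) = 19.6307 degrees


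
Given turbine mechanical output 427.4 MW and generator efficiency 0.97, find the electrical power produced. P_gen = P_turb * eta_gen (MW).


P_gen = 427.4 * 0.97 = 414.5780 MW


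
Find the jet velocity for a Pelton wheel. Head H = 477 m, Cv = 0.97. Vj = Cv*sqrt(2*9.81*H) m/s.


Vj = 0.97 * sqrt(2*9.81*477) = 93.8384 m/s


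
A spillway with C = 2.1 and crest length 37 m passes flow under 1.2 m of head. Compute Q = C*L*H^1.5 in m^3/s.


Q = 2.1 * 37 * 1.2^1.5 = 102.1393 m^3/s


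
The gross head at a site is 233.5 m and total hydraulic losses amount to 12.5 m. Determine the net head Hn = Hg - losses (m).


Hn = 233.5 - 12.5 = 221.0000 m


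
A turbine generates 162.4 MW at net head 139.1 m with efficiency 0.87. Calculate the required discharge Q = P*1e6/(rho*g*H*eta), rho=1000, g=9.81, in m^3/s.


Q = 162.4 * 1e6 / (1000 * 9.81 * 139.1 * 0.87) = 136.7951 m^3/s


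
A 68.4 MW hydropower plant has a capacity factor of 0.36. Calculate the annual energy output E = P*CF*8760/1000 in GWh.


E = 68.4 * 0.36 * 8760 / 1000 = 215.7062 GWh


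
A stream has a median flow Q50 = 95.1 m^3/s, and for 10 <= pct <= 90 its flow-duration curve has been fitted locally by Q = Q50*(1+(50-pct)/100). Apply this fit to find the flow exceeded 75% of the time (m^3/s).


Q = 95.1 * (1 + (50 - 75)/100) = 71.3250 m^3/s


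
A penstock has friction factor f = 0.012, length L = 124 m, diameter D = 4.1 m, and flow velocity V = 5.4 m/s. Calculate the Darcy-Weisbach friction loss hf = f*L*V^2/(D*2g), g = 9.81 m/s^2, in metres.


hf = 0.012 * 124 * 5.4^2 / (4.1 * 2 * 9.81) = 0.5394 m


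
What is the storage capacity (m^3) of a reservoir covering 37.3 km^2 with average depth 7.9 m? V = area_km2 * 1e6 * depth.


V = 37.3 * 1e6 * 7.9 = 2.9467e+08 m^3


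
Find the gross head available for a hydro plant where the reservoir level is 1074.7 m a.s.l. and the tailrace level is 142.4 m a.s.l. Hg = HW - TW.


Hg = 1074.7 - 142.4 = 932.3000 m


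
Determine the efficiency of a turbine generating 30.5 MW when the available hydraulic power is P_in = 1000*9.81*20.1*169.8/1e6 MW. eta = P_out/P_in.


P_in = 1000 * 9.81 * 20.1 * 169.8 / 1e6 = 33.4813 MW
eta = 30.5 / 33.4813 = 0.9110


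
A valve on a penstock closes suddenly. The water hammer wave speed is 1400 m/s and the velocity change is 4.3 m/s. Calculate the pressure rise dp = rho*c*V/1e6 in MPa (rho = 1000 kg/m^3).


dp = 1000 * 1400 * 4.3 / 1e6 = 6.0200 MPa


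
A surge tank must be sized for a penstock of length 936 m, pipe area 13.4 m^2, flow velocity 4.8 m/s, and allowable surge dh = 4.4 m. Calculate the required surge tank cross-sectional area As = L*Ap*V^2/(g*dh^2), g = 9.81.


As = 936 * 13.4 * 4.8^2 / (9.81 * 4.4^2) = 1521.5589 m^2


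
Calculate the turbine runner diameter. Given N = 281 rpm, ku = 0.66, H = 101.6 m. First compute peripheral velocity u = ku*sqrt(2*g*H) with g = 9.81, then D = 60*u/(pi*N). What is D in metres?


u = 0.66 * sqrt(2*9.81*101.6) = 29.4673 m/s
D = 60 * 29.4673 / (pi * 281) = 2.0028 m


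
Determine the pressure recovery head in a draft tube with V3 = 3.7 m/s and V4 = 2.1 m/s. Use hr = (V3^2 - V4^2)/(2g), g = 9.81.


hr = (3.7^2 - 2.1^2) / (2*9.81) = 0.4730 m


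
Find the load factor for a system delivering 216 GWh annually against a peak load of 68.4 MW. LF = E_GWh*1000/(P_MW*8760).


LF = 216 * 1000 / (68.4 * 8760) = 0.3605


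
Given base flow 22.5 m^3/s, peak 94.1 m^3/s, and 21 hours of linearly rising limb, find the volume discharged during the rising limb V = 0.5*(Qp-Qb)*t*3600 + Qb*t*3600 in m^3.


V = 0.5*(94.1 - 22.5)*21*3600 + 22.5*21*3600 = 4.4075e+06 m^3


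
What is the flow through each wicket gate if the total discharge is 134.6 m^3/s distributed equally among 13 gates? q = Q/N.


q = 134.6 / 13 = 10.3538 m^3/s


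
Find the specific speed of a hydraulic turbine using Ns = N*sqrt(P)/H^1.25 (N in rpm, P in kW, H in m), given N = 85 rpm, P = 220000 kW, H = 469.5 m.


Ns = 85 * 220000^0.5 / 469.5^1.25 = 18.2426


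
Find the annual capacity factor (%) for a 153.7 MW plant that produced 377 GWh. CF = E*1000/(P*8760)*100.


CF = 377 * 1000 / (153.7 * 8760) * 100 = 28.0003 %


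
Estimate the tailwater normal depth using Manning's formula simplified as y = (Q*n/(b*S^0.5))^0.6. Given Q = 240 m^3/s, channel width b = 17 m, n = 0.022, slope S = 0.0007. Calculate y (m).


y = (240 * 0.022 / (17 * 0.0007^0.5))^0.6 = 4.3831 m


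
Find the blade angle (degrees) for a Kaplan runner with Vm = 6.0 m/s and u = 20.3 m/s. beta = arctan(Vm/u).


beta = arctan(6.0 / 20.3) = 16.4659 degrees


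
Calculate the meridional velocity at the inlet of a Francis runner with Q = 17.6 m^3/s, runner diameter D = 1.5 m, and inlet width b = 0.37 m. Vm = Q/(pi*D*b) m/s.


Vm = 17.6 / (pi * 1.5 * 0.37) = 10.0942 m/s


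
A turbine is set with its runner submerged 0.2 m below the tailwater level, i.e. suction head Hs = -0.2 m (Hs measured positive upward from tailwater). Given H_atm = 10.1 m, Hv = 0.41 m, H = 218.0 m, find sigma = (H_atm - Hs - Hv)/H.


sigma = (10.1 - (-0.2) - 0.41) / 218.0 = 0.0454


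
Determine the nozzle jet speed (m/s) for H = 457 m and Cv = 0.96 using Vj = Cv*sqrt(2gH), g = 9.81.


Vj = 0.96 * sqrt(2*9.81*457) = 90.9031 m/s


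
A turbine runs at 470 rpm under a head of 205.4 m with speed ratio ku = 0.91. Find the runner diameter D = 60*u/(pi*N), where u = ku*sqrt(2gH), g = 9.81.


u = 0.91 * sqrt(2*9.81*205.4) = 57.7685 m/s
D = 60 * 57.7685 / (pi * 470) = 2.3474 m


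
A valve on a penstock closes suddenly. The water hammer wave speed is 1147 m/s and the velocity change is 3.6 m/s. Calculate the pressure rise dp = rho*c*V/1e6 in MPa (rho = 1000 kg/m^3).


dp = 1000 * 1147 * 3.6 / 1e6 = 4.1292 MPa


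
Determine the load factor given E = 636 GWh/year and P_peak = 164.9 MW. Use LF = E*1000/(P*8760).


LF = 636 * 1000 / (164.9 * 8760) = 0.4403


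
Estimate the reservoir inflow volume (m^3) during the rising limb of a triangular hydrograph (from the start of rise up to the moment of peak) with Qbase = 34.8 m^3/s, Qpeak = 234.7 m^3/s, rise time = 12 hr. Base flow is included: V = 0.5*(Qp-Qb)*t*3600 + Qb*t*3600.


V = 0.5*(234.7 - 34.8)*12*3600 + 34.8*12*3600 = 5.8212e+06 m^3


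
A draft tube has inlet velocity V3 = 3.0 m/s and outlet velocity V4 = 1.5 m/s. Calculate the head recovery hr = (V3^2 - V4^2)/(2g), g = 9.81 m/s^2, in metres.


hr = (3.0^2 - 1.5^2) / (2*9.81) = 0.3440 m


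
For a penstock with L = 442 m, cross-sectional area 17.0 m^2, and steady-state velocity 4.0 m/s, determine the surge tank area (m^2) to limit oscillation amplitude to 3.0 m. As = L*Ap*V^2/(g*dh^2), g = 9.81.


As = 442 * 17.0 * 4.0^2 / (9.81 * 3.0^2) = 1361.6944 m^2


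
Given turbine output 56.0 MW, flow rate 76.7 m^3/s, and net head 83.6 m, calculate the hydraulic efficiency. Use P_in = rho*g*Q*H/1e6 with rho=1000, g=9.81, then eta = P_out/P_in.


P_in = 1000 * 9.81 * 76.7 * 83.6 / 1e6 = 62.9029 MW
eta = 56.0 / 62.9029 = 0.8903


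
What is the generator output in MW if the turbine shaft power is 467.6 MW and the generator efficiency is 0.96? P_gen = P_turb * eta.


P_gen = 467.6 * 0.96 = 448.8960 MW


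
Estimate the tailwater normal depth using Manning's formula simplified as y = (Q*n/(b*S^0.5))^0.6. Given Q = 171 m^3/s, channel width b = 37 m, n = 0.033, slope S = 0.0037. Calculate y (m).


y = (171 * 0.033 / (37 * 0.0037^0.5))^0.6 = 1.7359 m


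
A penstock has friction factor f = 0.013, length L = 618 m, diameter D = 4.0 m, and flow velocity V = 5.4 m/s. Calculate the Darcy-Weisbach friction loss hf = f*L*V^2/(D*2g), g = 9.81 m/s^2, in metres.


hf = 0.013 * 618 * 5.4^2 / (4.0 * 2 * 9.81) = 2.9851 m


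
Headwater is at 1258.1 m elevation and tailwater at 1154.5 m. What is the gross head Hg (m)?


Hg = 1258.1 - 1154.5 = 103.6000 m


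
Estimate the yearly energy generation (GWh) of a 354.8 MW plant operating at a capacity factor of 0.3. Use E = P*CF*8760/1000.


E = 354.8 * 0.3 * 8760 / 1000 = 932.4144 GWh


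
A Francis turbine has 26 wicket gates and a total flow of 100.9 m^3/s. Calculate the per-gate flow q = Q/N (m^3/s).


q = 100.9 / 26 = 3.8808 m^3/s


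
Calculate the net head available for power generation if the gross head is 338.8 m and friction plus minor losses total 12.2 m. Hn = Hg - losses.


Hn = 338.8 - 12.2 = 326.6000 m


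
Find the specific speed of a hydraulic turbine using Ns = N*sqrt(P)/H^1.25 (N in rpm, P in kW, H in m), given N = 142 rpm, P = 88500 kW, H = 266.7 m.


Ns = 142 * 88500^0.5 / 266.7^1.25 = 39.1950


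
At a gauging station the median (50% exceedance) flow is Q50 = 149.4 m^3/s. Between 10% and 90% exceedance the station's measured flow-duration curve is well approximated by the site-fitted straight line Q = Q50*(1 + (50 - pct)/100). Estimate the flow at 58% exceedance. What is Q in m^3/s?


Q = 149.4 * (1 + (50 - 58)/100) = 137.4480 m^3/s


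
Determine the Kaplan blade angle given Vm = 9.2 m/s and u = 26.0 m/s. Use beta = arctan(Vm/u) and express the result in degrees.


beta = arctan(9.2 / 26.0) = 19.4861 degrees


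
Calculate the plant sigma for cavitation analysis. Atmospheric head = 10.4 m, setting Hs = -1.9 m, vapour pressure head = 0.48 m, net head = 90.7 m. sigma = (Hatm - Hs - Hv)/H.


sigma = (10.4 - (-1.9) - 0.48) / 90.7 = 0.1303


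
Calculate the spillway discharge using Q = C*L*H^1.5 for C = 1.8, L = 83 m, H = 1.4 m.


Q = 1.8 * 83 * 1.4^1.5 = 247.4814 m^3/s


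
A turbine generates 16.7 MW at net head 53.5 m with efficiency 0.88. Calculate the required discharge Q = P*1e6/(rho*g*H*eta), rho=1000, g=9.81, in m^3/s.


Q = 16.7 * 1e6 / (1000 * 9.81 * 53.5 * 0.88) = 36.1586 m^3/s


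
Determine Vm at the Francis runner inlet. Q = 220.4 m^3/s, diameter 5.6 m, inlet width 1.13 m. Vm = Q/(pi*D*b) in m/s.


Vm = 220.4 / (pi * 5.6 * 1.13) = 11.0865 m/s


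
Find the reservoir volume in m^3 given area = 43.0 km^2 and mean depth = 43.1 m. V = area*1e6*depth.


V = 43.0 * 1e6 * 43.1 = 1.8533e+09 m^3


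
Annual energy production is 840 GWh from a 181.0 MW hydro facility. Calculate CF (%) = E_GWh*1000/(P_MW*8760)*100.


CF = 840 * 1000 / (181.0 * 8760) * 100 = 52.9781 %


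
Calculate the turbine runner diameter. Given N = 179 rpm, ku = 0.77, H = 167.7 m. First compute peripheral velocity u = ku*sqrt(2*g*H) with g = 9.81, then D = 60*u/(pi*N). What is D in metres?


u = 0.77 * sqrt(2*9.81*167.7) = 44.1679 m/s
D = 60 * 44.1679 / (pi * 179) = 4.7125 m


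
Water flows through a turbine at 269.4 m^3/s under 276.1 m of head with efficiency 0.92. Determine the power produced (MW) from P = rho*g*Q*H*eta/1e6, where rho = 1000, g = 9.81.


P = 1000 * 9.81 * 269.4 * 276.1 * 0.92 / 1e6 = 671.3065 MW


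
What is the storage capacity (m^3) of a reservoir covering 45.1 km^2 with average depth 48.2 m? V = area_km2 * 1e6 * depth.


V = 45.1 * 1e6 * 48.2 = 2.1738e+09 m^3


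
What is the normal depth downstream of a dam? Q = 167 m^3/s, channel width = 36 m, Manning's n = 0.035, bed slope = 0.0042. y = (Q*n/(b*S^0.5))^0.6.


y = (167 * 0.035 / (36 * 0.0042^0.5))^0.6 = 1.7351 m


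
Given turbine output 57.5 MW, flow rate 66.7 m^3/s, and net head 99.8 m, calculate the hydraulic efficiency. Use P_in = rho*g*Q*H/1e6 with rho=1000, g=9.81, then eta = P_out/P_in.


P_in = 1000 * 9.81 * 66.7 * 99.8 / 1e6 = 65.3018 MW
eta = 57.5 / 65.3018 = 0.8805


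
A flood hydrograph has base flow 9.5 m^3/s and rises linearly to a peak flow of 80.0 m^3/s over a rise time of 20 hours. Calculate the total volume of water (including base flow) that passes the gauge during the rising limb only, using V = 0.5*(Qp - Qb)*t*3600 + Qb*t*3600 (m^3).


V = 0.5*(80.0 - 9.5)*20*3600 + 9.5*20*3600 = 3.2220e+06 m^3


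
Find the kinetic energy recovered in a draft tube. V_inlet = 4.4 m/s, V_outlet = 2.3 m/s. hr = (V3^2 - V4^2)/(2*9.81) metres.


hr = (4.4^2 - 2.3^2) / (2*9.81) = 0.7171 m


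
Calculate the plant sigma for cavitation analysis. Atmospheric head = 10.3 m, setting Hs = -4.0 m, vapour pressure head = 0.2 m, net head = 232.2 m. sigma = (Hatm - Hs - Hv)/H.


sigma = (10.3 - (-4.0) - 0.2) / 232.2 = 0.0607


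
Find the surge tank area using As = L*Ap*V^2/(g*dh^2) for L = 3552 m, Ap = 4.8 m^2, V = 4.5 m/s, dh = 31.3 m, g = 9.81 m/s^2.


As = 3552 * 4.8 * 4.5^2 / (9.81 * 31.3^2) = 35.9237 m^2


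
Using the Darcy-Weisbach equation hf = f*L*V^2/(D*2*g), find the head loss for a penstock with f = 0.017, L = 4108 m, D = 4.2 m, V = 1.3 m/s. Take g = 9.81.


hf = 0.017 * 4108 * 1.3^2 / (4.2 * 2 * 9.81) = 1.4322 m


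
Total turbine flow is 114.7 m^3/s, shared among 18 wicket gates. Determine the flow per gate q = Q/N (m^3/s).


q = 114.7 / 18 = 6.3722 m^3/s


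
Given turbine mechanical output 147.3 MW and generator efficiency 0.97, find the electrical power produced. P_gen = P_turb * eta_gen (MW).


P_gen = 147.3 * 0.97 = 142.8810 MW


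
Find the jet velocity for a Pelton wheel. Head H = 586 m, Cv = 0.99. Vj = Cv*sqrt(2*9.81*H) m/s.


Vj = 0.99 * sqrt(2*9.81*586) = 106.1533 m/s


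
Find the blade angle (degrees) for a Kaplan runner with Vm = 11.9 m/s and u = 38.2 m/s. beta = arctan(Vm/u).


beta = arctan(11.9 / 38.2) = 17.3028 degrees


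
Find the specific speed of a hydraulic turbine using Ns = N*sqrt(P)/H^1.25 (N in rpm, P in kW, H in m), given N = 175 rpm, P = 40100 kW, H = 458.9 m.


Ns = 175 * 40100^0.5 / 458.9^1.25 = 16.4992


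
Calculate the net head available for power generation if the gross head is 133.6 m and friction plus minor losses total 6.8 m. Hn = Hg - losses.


Hn = 133.6 - 6.8 = 126.8000 m


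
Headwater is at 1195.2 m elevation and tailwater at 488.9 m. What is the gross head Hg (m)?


Hg = 1195.2 - 488.9 = 706.3000 m


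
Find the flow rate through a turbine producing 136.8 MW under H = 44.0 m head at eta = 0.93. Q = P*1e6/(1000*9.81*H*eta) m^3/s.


Q = 136.8 * 1e6 / (1000 * 9.81 * 44.0 * 0.93) = 340.7858 m^3/s


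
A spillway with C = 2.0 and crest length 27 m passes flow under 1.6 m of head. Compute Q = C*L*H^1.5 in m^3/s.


Q = 2.0 * 27 * 1.6^1.5 = 109.2883 m^3/s


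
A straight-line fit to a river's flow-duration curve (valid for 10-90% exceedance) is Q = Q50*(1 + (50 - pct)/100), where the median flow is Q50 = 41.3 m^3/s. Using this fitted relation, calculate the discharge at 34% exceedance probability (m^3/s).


Q = 41.3 * (1 + (50 - 34)/100) = 47.9080 m^3/s


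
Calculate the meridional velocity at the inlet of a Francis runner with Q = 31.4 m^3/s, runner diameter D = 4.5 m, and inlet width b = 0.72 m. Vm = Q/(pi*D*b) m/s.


Vm = 31.4 / (pi * 4.5 * 0.72) = 3.0849 m/s


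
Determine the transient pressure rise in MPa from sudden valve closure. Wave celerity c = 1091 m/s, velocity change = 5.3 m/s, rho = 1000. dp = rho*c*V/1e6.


dp = 1000 * 1091 * 5.3 / 1e6 = 5.7823 MPa


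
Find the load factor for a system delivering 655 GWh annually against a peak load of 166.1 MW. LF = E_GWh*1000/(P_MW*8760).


LF = 655 * 1000 / (166.1 * 8760) = 0.4502


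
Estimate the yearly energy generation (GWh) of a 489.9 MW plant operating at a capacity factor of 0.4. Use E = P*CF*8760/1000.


E = 489.9 * 0.4 * 8760 / 1000 = 1716.6096 GWh


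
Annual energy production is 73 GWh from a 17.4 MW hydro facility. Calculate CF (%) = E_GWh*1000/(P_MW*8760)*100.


CF = 73 * 1000 / (17.4 * 8760) * 100 = 47.8927 %


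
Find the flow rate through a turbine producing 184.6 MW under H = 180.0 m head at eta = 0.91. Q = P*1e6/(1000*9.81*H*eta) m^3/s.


Q = 184.6 * 1e6 / (1000 * 9.81 * 180.0 * 0.91) = 114.8812 m^3/s


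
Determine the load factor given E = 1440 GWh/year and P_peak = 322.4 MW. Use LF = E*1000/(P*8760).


LF = 1440 * 1000 / (322.4 * 8760) = 0.5099


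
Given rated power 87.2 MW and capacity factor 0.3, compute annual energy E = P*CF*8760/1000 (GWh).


E = 87.2 * 0.3 * 8760 / 1000 = 229.1616 GWh


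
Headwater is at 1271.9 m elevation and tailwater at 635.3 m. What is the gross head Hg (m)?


Hg = 1271.9 - 635.3 = 636.6000 m


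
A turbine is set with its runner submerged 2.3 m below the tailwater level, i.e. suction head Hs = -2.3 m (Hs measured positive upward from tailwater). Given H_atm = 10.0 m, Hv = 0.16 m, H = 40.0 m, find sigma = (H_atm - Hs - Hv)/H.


sigma = (10.0 - (-2.3) - 0.16) / 40.0 = 0.3035


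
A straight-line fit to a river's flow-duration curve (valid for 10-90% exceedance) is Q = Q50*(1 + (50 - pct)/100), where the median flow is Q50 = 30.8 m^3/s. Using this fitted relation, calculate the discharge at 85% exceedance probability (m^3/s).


Q = 30.8 * (1 + (50 - 85)/100) = 20.0200 m^3/s


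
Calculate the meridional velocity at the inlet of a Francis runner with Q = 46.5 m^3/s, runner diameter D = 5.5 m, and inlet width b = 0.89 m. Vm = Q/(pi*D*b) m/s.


Vm = 46.5 / (pi * 5.5 * 0.89) = 3.0238 m/s


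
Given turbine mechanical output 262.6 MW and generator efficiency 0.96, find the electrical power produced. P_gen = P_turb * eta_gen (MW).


P_gen = 262.6 * 0.96 = 252.0960 MW


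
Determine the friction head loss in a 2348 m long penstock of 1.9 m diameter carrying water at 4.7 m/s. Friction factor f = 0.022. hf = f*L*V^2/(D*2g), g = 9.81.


hf = 0.022 * 2348 * 4.7^2 / (1.9 * 2 * 9.81) = 30.6100 m


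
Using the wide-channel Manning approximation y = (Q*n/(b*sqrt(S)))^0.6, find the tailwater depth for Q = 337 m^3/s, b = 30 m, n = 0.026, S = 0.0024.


y = (337 * 0.026 / (30 * 0.0024^0.5))^0.6 = 2.9189 m


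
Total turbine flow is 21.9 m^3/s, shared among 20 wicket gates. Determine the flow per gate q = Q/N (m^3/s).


q = 21.9 / 20 = 1.0950 m^3/s


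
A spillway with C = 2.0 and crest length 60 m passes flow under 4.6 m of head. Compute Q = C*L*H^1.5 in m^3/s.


Q = 2.0 * 60 * 4.6^1.5 = 1183.9081 m^3/s


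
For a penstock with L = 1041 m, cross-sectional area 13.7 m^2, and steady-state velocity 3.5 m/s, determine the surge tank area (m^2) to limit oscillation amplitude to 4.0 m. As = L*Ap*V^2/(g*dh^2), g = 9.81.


As = 1041 * 13.7 * 3.5^2 / (9.81 * 4.0^2) = 1113.0595 m^2


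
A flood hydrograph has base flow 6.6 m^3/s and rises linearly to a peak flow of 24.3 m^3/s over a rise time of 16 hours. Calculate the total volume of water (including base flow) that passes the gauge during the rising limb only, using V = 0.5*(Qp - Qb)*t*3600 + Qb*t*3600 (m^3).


V = 0.5*(24.3 - 6.6)*16*3600 + 6.6*16*3600 = 889920.0000 m^3


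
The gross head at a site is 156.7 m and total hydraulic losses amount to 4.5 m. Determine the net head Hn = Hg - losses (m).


Hn = 156.7 - 4.5 = 152.2000 m


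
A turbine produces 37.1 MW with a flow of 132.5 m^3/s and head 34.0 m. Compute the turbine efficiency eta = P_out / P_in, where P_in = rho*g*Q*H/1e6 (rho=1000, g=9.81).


P_in = 1000 * 9.81 * 132.5 * 34.0 / 1e6 = 44.1940 MW
eta = 37.1 / 44.1940 = 0.8395


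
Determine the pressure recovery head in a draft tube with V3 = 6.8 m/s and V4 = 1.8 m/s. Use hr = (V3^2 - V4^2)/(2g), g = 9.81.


hr = (6.8^2 - 1.8^2) / (2*9.81) = 2.1916 m


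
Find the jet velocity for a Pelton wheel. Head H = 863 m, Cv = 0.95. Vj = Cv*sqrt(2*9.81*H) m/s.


Vj = 0.95 * sqrt(2*9.81*863) = 123.6171 m/s


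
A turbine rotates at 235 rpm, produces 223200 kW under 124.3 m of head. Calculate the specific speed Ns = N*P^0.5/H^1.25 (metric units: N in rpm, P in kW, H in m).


Ns = 235 * 223200^0.5 / 124.3^1.25 = 267.5014


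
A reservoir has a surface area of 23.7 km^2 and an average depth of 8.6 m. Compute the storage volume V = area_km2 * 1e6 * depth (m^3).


V = 23.7 * 1e6 * 8.6 = 2.0382e+08 m^3


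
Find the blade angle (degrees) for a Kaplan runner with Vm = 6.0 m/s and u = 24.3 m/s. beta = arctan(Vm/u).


beta = arctan(6.0 / 24.3) = 13.8697 degrees


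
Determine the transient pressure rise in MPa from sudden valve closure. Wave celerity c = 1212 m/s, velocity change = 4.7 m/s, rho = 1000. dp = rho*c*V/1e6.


dp = 1000 * 1212 * 4.7 / 1e6 = 5.6964 MPa


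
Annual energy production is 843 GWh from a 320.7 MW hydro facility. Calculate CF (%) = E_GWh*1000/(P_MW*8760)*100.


CF = 843 * 1000 / (320.7 * 8760) * 100 = 30.0071 %


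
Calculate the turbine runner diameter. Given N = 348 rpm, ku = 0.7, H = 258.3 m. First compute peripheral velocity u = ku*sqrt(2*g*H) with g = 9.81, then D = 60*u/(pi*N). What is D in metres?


u = 0.7 * sqrt(2*9.81*258.3) = 49.8322 m/s
D = 60 * 49.8322 / (pi * 348) = 2.7348 m


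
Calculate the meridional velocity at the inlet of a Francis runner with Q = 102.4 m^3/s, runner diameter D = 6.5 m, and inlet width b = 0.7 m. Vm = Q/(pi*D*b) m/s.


Vm = 102.4 / (pi * 6.5 * 0.7) = 7.1637 m/s


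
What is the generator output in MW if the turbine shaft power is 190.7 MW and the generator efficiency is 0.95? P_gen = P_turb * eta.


P_gen = 190.7 * 0.95 = 181.1650 MW


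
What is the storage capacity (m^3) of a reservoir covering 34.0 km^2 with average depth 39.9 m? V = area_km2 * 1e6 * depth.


V = 34.0 * 1e6 * 39.9 = 1.3566e+09 m^3


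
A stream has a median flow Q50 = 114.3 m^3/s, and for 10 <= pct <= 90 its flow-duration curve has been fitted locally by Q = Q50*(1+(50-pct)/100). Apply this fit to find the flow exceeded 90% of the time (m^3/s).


Q = 114.3 * (1 + (50 - 90)/100) = 68.5800 m^3/s


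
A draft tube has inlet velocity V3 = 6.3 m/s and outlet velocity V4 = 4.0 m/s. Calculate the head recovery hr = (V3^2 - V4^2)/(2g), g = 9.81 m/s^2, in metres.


hr = (6.3^2 - 4.0^2) / (2*9.81) = 1.2074 m


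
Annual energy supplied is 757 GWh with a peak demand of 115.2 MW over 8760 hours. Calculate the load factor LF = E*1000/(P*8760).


LF = 757 * 1000 / (115.2 * 8760) = 0.7501


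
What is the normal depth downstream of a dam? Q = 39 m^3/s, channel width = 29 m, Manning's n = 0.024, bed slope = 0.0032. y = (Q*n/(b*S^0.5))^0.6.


y = (39 * 0.024 / (29 * 0.0032^0.5))^0.6 = 0.7141 m


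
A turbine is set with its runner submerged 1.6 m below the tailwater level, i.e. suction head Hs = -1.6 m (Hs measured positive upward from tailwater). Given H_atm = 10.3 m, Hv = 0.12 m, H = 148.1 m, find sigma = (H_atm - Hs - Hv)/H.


sigma = (10.3 - (-1.6) - 0.12) / 148.1 = 0.0795


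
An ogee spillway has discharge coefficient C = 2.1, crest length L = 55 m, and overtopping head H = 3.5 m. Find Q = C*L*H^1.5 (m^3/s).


Q = 2.1 * 55 * 3.5^1.5 = 756.2825 m^3/s


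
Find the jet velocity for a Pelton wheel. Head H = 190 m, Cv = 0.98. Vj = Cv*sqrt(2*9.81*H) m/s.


Vj = 0.98 * sqrt(2*9.81*190) = 59.8346 m/s


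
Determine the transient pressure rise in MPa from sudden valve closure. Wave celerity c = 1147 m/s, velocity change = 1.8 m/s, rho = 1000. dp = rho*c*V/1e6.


dp = 1000 * 1147 * 1.8 / 1e6 = 2.0646 MPa


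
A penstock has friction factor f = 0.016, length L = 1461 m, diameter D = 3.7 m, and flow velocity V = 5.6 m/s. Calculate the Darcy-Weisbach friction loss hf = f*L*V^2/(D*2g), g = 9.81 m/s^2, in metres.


hf = 0.016 * 1461 * 5.6^2 / (3.7 * 2 * 9.81) = 10.0982 m


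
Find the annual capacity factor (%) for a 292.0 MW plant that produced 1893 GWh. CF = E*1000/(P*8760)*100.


CF = 1893 * 1000 / (292.0 * 8760) * 100 = 74.0054 %


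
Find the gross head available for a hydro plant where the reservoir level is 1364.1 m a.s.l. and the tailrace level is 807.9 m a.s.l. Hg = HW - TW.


Hg = 1364.1 - 807.9 = 556.2000 m


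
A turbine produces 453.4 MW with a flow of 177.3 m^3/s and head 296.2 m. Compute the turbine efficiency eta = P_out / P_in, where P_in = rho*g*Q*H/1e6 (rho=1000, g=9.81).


P_in = 1000 * 9.81 * 177.3 * 296.2 / 1e6 = 515.1845 MW
eta = 453.4 / 515.1845 = 0.8801


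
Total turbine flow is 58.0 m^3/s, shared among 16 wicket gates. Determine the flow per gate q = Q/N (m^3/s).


q = 58.0 / 16 = 3.6250 m^3/s


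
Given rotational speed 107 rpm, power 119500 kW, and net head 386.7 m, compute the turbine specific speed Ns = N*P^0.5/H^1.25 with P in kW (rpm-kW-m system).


Ns = 107 * 119500^0.5 / 386.7^1.25 = 21.5700


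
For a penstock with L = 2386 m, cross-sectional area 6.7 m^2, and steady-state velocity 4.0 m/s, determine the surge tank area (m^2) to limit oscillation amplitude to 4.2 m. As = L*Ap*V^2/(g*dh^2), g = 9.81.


As = 2386 * 6.7 * 4.0^2 / (9.81 * 4.2^2) = 1478.0790 m^2


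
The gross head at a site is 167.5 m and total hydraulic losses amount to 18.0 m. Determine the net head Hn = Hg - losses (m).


Hn = 167.5 - 18.0 = 149.5000 m


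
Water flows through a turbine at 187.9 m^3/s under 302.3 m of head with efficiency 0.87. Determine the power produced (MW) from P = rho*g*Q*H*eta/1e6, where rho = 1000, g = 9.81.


P = 1000 * 9.81 * 187.9 * 302.3 * 0.87 / 1e6 = 484.7895 MW


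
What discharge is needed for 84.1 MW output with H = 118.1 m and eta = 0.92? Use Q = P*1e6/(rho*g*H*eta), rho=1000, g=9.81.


Q = 84.1 * 1e6 / (1000 * 9.81 * 118.1 * 0.92) = 78.9022 m^3/s


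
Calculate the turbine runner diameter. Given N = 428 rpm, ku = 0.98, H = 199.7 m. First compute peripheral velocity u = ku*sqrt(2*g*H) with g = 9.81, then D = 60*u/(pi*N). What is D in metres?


u = 0.98 * sqrt(2*9.81*199.7) = 61.3429 m/s
D = 60 * 61.3429 / (pi * 428) = 2.7373 m


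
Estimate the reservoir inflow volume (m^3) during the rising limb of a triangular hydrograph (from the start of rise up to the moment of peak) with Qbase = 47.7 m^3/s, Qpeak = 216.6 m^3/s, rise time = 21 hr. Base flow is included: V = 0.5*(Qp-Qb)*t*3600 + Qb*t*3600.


V = 0.5*(216.6 - 47.7)*21*3600 + 47.7*21*3600 = 9.9905e+06 m^3


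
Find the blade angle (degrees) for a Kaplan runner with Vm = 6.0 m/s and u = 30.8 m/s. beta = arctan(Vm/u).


beta = arctan(6.0 / 30.8) = 11.0235 degrees


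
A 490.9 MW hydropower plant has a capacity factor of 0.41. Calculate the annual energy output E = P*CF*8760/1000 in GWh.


E = 490.9 * 0.41 * 8760 / 1000 = 1763.1164 GWh


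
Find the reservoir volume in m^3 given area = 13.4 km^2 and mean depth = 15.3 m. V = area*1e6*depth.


V = 13.4 * 1e6 * 15.3 = 2.0502e+08 m^3


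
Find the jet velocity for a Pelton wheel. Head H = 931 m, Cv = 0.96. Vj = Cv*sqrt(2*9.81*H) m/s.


Vj = 0.96 * sqrt(2*9.81*931) = 129.7465 m/s


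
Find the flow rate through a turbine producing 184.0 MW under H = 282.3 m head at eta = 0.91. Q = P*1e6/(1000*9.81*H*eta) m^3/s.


Q = 184.0 * 1e6 / (1000 * 9.81 * 282.3 * 0.91) = 73.0124 m^3/s


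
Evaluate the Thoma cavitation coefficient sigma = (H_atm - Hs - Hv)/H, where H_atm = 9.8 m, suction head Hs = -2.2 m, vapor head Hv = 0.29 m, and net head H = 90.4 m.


sigma = (9.8 - (-2.2) - 0.29) / 90.4 = 0.1295


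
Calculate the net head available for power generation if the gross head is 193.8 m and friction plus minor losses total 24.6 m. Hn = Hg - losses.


Hn = 193.8 - 24.6 = 169.2000 m


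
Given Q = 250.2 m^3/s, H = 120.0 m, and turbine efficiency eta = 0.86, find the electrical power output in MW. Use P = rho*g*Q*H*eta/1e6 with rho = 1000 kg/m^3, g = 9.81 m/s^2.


P = 1000 * 9.81 * 250.2 * 120.0 * 0.86 / 1e6 = 253.3005 MW


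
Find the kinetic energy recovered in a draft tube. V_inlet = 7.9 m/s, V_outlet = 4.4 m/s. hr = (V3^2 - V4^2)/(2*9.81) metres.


hr = (7.9^2 - 4.4^2) / (2*9.81) = 2.1942 m


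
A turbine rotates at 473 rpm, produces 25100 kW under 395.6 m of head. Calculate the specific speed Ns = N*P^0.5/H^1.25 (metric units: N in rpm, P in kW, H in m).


Ns = 473 * 25100^0.5 / 395.6^1.25 = 42.4744


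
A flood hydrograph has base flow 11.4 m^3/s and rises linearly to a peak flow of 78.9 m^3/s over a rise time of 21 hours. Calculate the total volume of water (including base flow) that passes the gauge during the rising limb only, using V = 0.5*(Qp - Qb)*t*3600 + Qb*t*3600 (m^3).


V = 0.5*(78.9 - 11.4)*21*3600 + 11.4*21*3600 = 3.4133e+06 m^3


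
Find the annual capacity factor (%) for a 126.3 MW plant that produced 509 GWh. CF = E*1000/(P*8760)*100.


CF = 509 * 1000 / (126.3 * 8760) * 100 = 46.0056 %


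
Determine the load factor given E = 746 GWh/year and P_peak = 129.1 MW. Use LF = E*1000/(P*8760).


LF = 746 * 1000 / (129.1 * 8760) = 0.6596


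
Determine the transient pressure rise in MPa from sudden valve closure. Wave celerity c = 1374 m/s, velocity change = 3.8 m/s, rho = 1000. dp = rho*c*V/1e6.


dp = 1000 * 1374 * 3.8 / 1e6 = 5.2212 MPa


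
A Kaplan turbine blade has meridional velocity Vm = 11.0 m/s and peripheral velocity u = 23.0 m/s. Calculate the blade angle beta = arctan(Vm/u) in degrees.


beta = arctan(11.0 / 23.0) = 25.5600 degrees


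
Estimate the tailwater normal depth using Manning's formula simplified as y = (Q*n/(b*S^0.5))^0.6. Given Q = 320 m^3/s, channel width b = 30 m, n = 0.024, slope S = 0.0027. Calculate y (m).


y = (320 * 0.024 / (30 * 0.0027^0.5))^0.6 = 2.6034 m


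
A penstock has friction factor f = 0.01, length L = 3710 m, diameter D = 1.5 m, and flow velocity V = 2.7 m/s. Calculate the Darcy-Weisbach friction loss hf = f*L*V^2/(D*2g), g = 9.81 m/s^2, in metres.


hf = 0.01 * 3710 * 2.7^2 / (1.5 * 2 * 9.81) = 9.1899 m


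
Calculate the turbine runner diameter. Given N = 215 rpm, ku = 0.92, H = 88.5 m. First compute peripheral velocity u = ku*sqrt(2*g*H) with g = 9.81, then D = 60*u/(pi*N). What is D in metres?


u = 0.92 * sqrt(2*9.81*88.5) = 38.3362 m/s
D = 60 * 38.3362 / (pi * 215) = 3.4054 m


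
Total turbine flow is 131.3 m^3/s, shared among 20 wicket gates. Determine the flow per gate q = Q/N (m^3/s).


q = 131.3 / 20 = 6.5650 m^3/s


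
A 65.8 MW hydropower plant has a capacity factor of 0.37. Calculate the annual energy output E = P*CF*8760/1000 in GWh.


E = 65.8 * 0.37 * 8760 / 1000 = 213.2710 GWh


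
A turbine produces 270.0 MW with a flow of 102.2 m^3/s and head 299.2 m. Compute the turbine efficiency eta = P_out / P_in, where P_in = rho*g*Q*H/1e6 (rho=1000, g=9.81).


P_in = 1000 * 9.81 * 102.2 * 299.2 / 1e6 = 299.9725 MW
eta = 270.0 / 299.9725 = 0.9001


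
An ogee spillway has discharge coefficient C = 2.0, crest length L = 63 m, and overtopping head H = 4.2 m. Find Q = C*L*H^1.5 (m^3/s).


Q = 2.0 * 63 * 4.2^1.5 = 1084.5373 m^3/s


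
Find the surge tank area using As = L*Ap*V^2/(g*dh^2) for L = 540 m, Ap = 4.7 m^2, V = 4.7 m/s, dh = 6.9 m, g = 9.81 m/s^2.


As = 540 * 4.7 * 4.7^2 / (9.81 * 6.9^2) = 120.0384 m^2


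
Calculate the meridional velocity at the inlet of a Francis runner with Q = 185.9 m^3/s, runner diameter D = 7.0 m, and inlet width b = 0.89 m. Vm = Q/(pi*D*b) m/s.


Vm = 185.9 / (pi * 7.0 * 0.89) = 9.4982 m/s


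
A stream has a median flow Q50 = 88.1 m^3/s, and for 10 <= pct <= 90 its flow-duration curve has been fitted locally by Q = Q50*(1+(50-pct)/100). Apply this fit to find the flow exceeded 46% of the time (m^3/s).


Q = 88.1 * (1 + (50 - 46)/100) = 91.6240 m^3/s


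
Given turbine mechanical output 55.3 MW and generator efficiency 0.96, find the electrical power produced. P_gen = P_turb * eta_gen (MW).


P_gen = 55.3 * 0.96 = 53.0880 MW


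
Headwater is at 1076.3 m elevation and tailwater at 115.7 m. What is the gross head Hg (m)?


Hg = 1076.3 - 115.7 = 960.6000 m


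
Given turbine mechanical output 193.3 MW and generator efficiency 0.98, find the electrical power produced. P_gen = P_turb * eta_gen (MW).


P_gen = 193.3 * 0.98 = 189.4340 MW


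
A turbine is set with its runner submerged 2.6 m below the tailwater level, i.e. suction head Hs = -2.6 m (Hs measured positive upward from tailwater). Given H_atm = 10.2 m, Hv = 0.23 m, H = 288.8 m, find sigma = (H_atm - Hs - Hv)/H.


sigma = (10.2 - (-2.6) - 0.23) / 288.8 = 0.0435


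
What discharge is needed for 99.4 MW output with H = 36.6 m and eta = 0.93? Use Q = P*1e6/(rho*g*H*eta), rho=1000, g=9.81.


Q = 99.4 * 1e6 / (1000 * 9.81 * 36.6 * 0.93) = 297.6825 m^3/s


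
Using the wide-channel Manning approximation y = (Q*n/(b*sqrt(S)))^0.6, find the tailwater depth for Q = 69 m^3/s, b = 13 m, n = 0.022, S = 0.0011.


y = (69 * 0.022 / (13 * 0.0011^0.5))^0.6 = 2.1280 m


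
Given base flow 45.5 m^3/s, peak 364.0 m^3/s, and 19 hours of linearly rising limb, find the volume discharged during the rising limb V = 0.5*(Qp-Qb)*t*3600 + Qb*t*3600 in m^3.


V = 0.5*(364.0 - 45.5)*19*3600 + 45.5*19*3600 = 1.4005e+07 m^3


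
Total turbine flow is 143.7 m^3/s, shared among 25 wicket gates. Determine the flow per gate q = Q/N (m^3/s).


q = 143.7 / 25 = 5.7480 m^3/s


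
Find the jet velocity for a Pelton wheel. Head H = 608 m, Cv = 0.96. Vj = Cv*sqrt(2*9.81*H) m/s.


Vj = 0.96 * sqrt(2*9.81*608) = 104.8510 m/s


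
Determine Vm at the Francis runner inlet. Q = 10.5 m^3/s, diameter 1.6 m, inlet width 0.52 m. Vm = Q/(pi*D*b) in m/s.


Vm = 10.5 / (pi * 1.6 * 0.52) = 4.0171 m/s


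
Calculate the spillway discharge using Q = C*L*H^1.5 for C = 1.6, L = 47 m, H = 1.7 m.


Q = 1.6 * 47 * 1.7^1.5 = 166.6830 m^3/s


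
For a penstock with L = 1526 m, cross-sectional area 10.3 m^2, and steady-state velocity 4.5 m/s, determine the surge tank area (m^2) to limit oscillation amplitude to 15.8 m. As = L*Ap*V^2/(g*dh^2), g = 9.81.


As = 1526 * 10.3 * 4.5^2 / (9.81 * 15.8^2) = 129.9672 m^2


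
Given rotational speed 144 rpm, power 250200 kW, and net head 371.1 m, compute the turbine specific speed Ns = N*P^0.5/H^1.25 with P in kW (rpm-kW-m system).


Ns = 144 * 250200^0.5 / 371.1^1.25 = 44.2224


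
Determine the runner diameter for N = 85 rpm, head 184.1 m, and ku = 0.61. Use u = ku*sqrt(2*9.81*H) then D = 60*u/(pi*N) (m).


u = 0.61 * sqrt(2*9.81*184.1) = 36.6612 m/s
D = 60 * 36.6612 / (pi * 85) = 8.2374 m


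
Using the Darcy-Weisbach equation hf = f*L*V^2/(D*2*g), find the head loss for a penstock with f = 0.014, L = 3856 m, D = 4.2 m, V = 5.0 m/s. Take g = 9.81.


hf = 0.014 * 3856 * 5.0^2 / (4.2 * 2 * 9.81) = 16.3778 m


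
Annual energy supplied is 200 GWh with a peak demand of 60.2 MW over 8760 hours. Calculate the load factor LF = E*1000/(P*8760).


LF = 200 * 1000 / (60.2 * 8760) = 0.3793
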